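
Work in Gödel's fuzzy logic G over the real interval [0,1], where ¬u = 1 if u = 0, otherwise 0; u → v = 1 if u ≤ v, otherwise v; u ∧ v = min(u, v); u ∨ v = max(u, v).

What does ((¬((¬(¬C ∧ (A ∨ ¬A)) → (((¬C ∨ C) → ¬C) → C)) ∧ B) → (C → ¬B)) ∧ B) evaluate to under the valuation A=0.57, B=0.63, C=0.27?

0.63

¬C: Gödel ¬ of 0.27 = 0 (operand ≠ 0)
¬A: Gödel ¬ of 0.57 = 0 (operand ≠ 0)
(A ∨ ¬A) = max(0.57, 0) = 0.57
(¬C ∧ (A ∨ ¬A)) = min(0, 0.57) = 0
¬(¬C ∧ (A ∨ ¬A)): Gödel ¬ of 0 = 1 (operand is 0)
¬C: Gödel ¬ of 0.27 = 0 (operand ≠ 0)
(¬C ∨ C) = max(0, 0.27) = 0.27
¬C: Gödel ¬ of 0.27 = 0 (operand ≠ 0)
((¬C ∨ C) → ¬C): 0.27 > 0, so result = 0
(((¬C ∨ C) → ¬C) → C): 0 ≤ 0.27, so result = 1
(¬(¬C ∧ (A ∨ ¬A)) → (((¬C ∨ C) → ¬C) → C)): 1 ≤ 1, so result = 1
((¬(¬C ∧ (A ∨ ¬A)) → (((¬C ∨ C) → ¬C) → C)) ∧ B) = min(1, 0.63) = 0.63
¬((¬(¬C ∧ (A ∨ ¬A)) → (((¬C ∨ C) → ¬C) → C)) ∧ B): Gödel ¬ of 0.63 = 0 (operand ≠ 0)
¬B: Gödel ¬ of 0.63 = 0 (operand ≠ 0)
(C → ¬B): 0.27 > 0, so result = 0
(¬((¬(¬C ∧ (A ∨ ¬A)) → (((¬C ∨ C) → ¬C) → C)) ∧ B) → (C → ¬B)): 0 ≤ 0, so result = 1
((¬((¬(¬C ∧ (A ∨ ¬A)) → (((¬C ∨ C) → ¬C) → C)) ∧ B) → (C → ¬B)) ∧ B) = min(1, 0.63) = 0.63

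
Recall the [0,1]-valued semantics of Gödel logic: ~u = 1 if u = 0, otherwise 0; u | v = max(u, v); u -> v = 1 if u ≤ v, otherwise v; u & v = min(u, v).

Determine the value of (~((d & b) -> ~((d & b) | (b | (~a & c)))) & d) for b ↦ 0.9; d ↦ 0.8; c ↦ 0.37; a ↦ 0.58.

(d & b) = min(0.8, 0.9) = 0.8
(d & b) = min(0.8, 0.9) = 0.8
~a: Gödel ¬ of 0.58 = 0 (operand ≠ 0)
(~a & c) = min(0, 0.37) = 0
(b | (~a & c)) = max(0.9, 0) = 0.9
((d & b) | (b | (~a & c))) = max(0.8, 0.9) = 0.9
~((d & b) | (b | (~a & c))): Gödel ¬ of 0.9 = 0 (operand ≠ 0)
((d & b) -> ~((d & b) | (b | (~a & c)))): 0.8 > 0, so result = 0
~((d & b) -> ~((d & b) | (b | (~a & c)))): Gödel ¬ of 0 = 1 (operand is 0)
(~((d & b) -> ~((d & b) | (b | (~a & c)))) & d) = min(1, 0.8) = 0.8

0.80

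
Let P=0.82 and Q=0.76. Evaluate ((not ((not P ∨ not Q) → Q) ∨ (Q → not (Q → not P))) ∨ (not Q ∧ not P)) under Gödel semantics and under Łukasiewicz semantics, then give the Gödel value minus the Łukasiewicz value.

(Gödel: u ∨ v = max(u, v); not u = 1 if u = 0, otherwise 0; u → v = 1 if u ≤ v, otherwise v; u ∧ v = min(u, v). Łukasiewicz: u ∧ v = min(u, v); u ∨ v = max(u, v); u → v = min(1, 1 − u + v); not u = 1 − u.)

Gödel evaluation:
  not P: Gödel ¬ of 0.82 = 0 (operand ≠ 0)
  not Q: Gödel ¬ of 0.76 = 0 (operand ≠ 0)
  (not P ∨ not Q) = max(0, 0) = 0
  ((not P ∨ not Q) → Q): 0 ≤ 0.76, so result = 1
  not ((not P ∨ not Q) → Q): Gödel ¬ of 1 = 0 (operand ≠ 0)
  not P: Gödel ¬ of 0.82 = 0 (operand ≠ 0)
  (Q → not P): 0.76 > 0, so result = 0
  not (Q → not P): Gödel ¬ of 0 = 1 (operand is 0)
  (Q → not (Q → not P)): 0.76 ≤ 1, so result = 1
  (not ((not P ∨ not Q) → Q) ∨ (Q → not (Q → not P))) = max(0, 1) = 1
  not Q: Gödel ¬ of 0.76 = 0 (operand ≠ 0)
  not P: Gödel ¬ of 0.82 = 0 (operand ≠ 0)
  (not Q ∧ not P) = min(0, 0) = 0
  ((not ((not P ∨ not Q) → Q) ∨ (Q → not (Q → not P))) ∨ (not Q ∧ not P)) = max(1, 0) = 1
  Gödel value = 1
Łukasiewicz evaluation:
  not P: Łukasiewicz ¬ gives 1 − 0.82 = 0.18
  not Q: Łukasiewicz ¬ gives 1 − 0.76 = 0.24
  (not P ∨ not Q) = max(0.18, 0.24) = 0.24
  ((not P ∨ not Q) → Q): min(1, 1 − 0.24 + 0.76) = 1
  not ((not P ∨ not Q) → Q): Łukasiewicz ¬ gives 1 − 1 = 0
  not P: Łukasiewicz ¬ gives 1 − 0.82 = 0.18
  (Q → not P): min(1, 1 − 0.76 + 0.18) = 0.42
  not (Q → not P): Łukasiewicz ¬ gives 1 − 0.42 = 0.58
  (Q → not (Q → not P)): min(1, 1 − 0.76 + 0.58) = 0.82
  (not ((not P ∨ not Q) → Q) ∨ (Q → not (Q → not P))) = max(0, 0.82) = 0.82
  not Q: Łukasiewicz ¬ gives 1 − 0.76 = 0.24
  not P: Łukasiewicz ¬ gives 1 − 0.82 = 0.18
  (not Q ∧ not P) = min(0.24, 0.18) = 0.18
  ((not ((not P ∨ not Q) → Q) ∨ (Q → not (Q → not P))) ∨ (not Q ∧ not P)) = max(0.82, 0.18) = 0.82
  Łukasiewicz value = 0.82
Difference: 1 − 0.82 = 0.18

0.18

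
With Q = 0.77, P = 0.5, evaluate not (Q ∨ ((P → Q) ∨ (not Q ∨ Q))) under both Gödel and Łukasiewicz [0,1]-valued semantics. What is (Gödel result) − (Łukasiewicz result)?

Gödel evaluation:
  (P → Q): 0.5 ≤ 0.77, so result = 1
  not Q: Gödel ¬ of 0.77 = 0 (operand ≠ 0)
  (not Q ∨ Q) = max(0, 0.77) = 0.77
  ((P → Q) ∨ (not Q ∨ Q)) = max(1, 0.77) = 1
  (Q ∨ ((P → Q) ∨ (not Q ∨ Q))) = max(0.77, 1) = 1
  not (Q ∨ ((P → Q) ∨ (not Q ∨ Q))): Gödel ¬ of 1 = 0 (operand ≠ 0)
  Gödel value = 0
Łukasiewicz evaluation:
  (P → Q): min(1, 1 − 0.5 + 0.77) = 1
  not Q: Łukasiewicz ¬ gives 1 − 0.77 = 0.23
  (not Q ∨ Q) = max(0.23, 0.77) = 0.77
  ((P → Q) ∨ (not Q ∨ Q)) = max(1, 0.77) = 1
  (Q ∨ ((P → Q) ∨ (not Q ∨ Q))) = max(0.77, 1) = 1
  not (Q ∨ ((P → Q) ∨ (not Q ∨ Q))): Łukasiewicz ¬ gives 1 − 1 = 0
  Łukasiewicz value = 0
Difference: 0 − 0 = 0.00

0.00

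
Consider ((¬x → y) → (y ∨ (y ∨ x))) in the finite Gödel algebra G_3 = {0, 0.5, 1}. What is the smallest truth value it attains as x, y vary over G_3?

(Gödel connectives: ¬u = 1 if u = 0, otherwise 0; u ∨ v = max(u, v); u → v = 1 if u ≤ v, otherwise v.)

0.50

The minimum is attained at x = 0.5, y = 0:
  ¬x: Gödel ¬ of 0.5 = 0 (operand ≠ 0)
  (¬x → y): 0 ≤ 0, so result = 1
  (y ∨ x) = max(0, 0.5) = 0.5
  (y ∨ (y ∨ x)) = max(0, 0.5) = 0.5
  ((¬x → y) → (y ∨ (y ∨ x))): 1 > 0.5, so result = 0.5
Checking all 9 assignments confirms none give a value below 0.50.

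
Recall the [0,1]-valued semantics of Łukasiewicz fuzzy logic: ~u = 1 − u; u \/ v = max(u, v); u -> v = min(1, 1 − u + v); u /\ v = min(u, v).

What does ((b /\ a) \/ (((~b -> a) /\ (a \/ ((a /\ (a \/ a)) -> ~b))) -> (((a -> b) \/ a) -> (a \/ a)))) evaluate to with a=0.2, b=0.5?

(b /\ a) = min(0.5, 0.2) = 0.2
~b: Łukasiewicz ¬ gives 1 − 0.5 = 0.5
(~b -> a): min(1, 1 − 0.5 + 0.2) = 0.7
(a \/ a) = max(0.2, 0.2) = 0.2
(a /\ (a \/ a)) = min(0.2, 0.2) = 0.2
~b: Łukasiewicz ¬ gives 1 − 0.5 = 0.5
((a /\ (a \/ a)) -> ~b): min(1, 1 − 0.2 + 0.5) = 1
(a \/ ((a /\ (a \/ a)) -> ~b)) = max(0.2, 1) = 1
((~b -> a) /\ (a \/ ((a /\ (a \/ a)) -> ~b))) = min(0.7, 1) = 0.7
(a -> b): min(1, 1 − 0.2 + 0.5) = 1
((a -> b) \/ a) = max(1, 0.2) = 1
(a \/ a) = max(0.2, 0.2) = 0.2
(((a -> b) \/ a) -> (a \/ a)): min(1, 1 − 1 + 0.2) = 0.2
(((~b -> a) /\ (a \/ ((a /\ (a \/ a)) -> ~b))) -> (((a -> b) \/ a) -> (a \/ a))): min(1, 1 − 0.7 + 0.2) = 0.5
((b /\ a) \/ (((~b -> a) /\ (a \/ ((a /\ (a \/ a)) -> ~b))) -> (((a -> b) \/ a) -> (a \/ a)))) = max(0.2, 0.5) = 0.5

0.50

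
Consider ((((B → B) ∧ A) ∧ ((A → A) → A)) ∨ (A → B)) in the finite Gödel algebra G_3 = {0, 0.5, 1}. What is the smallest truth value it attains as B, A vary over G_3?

0.50

The minimum is attained at B = 0, A = 0.5:
  (B → B): 0 ≤ 0, so result = 1
  ((B → B) ∧ A) = min(1, 0.5) = 0.5
  (A → A): 0.5 ≤ 0.5, so result = 1
  ((A → A) → A): 1 > 0.5, so result = 0.5
  (((B → B) ∧ A) ∧ ((A → A) → A)) = min(0.5, 0.5) = 0.5
  (A → B): 0.5 > 0, so result = 0
  ((((B → B) ∧ A) ∧ ((A → A) → A)) ∨ (A → B)) = max(0.5, 0) = 0.5
Checking all 9 assignments confirms none give a value below 0.50.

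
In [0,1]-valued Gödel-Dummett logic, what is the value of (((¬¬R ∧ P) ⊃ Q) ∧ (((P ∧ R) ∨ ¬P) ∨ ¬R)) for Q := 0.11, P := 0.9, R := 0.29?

¬R: Gödel ¬ of 0.29 = 0 (operand ≠ 0)
¬¬R: Gödel ¬ of 0 = 1 (operand is 0)
(¬¬R ∧ P) = min(1, 0.9) = 0.9
((¬¬R ∧ P) ⊃ Q): 0.9 > 0.11, so result = 0.11
(P ∧ R) = min(0.9, 0.29) = 0.29
¬P: Gödel ¬ of 0.9 = 0 (operand ≠ 0)
((P ∧ R) ∨ ¬P) = max(0.29, 0) = 0.29
¬R: Gödel ¬ of 0.29 = 0 (operand ≠ 0)
(((P ∧ R) ∨ ¬P) ∨ ¬R) = max(0.29, 0) = 0.29
(((¬¬R ∧ P) ⊃ Q) ∧ (((P ∧ R) ∨ ¬P) ∨ ¬R)) = min(0.11, 0.29) = 0.11

0.11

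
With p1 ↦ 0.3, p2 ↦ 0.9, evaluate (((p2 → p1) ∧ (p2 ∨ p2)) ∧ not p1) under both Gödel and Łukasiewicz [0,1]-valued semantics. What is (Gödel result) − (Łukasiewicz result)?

Gödel evaluation:
  (p2 → p1): 0.9 > 0.3, so result = 0.3
  (p2 ∨ p2) = max(0.9, 0.9) = 0.9
  ((p2 → p1) ∧ (p2 ∨ p2)) = min(0.3, 0.9) = 0.3
  not p1: Gödel ¬ of 0.3 = 0 (operand ≠ 0)
  (((p2 → p1) ∧ (p2 ∨ p2)) ∧ not p1) = min(0.3, 0) = 0
  Gödel value = 0
Łukasiewicz evaluation:
  (p2 → p1): min(1, 1 − 0.9 + 0.3) = 0.4
  (p2 ∨ p2) = max(0.9, 0.9) = 0.9
  ((p2 → p1) ∧ (p2 ∨ p2)) = min(0.4, 0.9) = 0.4
  not p1: Łukasiewicz ¬ gives 1 − 0.3 = 0.7
  (((p2 → p1) ∧ (p2 ∨ p2)) ∧ not p1) = min(0.4, 0.7) = 0.4
  Łukasiewicz value = 0.4
Difference: 0 − 0.4 = -0.40

-0.40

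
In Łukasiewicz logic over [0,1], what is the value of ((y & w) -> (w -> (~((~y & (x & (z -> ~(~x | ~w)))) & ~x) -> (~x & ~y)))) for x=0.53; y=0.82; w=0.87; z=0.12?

0.67

(y & w) = min(0.82, 0.87) = 0.82
~y: Łukasiewicz ¬ gives 1 − 0.82 = 0.18
~x: Łukasiewicz ¬ gives 1 − 0.53 = 0.47
~w: Łukasiewicz ¬ gives 1 − 0.87 = 0.13
(~x | ~w) = max(0.47, 0.13) = 0.47
~(~x | ~w): Łukasiewicz ¬ gives 1 − 0.47 = 0.53
(z -> ~(~x | ~w)): min(1, 1 − 0.12 + 0.53) = 1
(x & (z -> ~(~x | ~w))) = min(0.53, 1) = 0.53
(~y & (x & (z -> ~(~x | ~w)))) = min(0.18, 0.53) = 0.18
~x: Łukasiewicz ¬ gives 1 − 0.53 = 0.47
((~y & (x & (z -> ~(~x | ~w)))) & ~x) = min(0.18, 0.47) = 0.18
~((~y & (x & (z -> ~(~x | ~w)))) & ~x): Łukasiewicz ¬ gives 1 − 0.18 = 0.82
~x: Łukasiewicz ¬ gives 1 − 0.53 = 0.47
~y: Łukasiewicz ¬ gives 1 − 0.82 = 0.18
(~x & ~y) = min(0.47, 0.18) = 0.18
(~((~y & (x & (z -> ~(~x | ~w)))) & ~x) -> (~x & ~y)): min(1, 1 − 0.82 + 0.18) = 0.36
(w -> (~((~y & (x & (z -> ~(~x | ~w)))) & ~x) -> (~x & ~y))): min(1, 1 − 0.87 + 0.36) = 0.49
((y & w) -> (w -> (~((~y & (x & (z -> ~(~x | ~w)))) & ~x) -> (~x & ~y)))): min(1, 1 − 0.82 + 0.49) = 0.67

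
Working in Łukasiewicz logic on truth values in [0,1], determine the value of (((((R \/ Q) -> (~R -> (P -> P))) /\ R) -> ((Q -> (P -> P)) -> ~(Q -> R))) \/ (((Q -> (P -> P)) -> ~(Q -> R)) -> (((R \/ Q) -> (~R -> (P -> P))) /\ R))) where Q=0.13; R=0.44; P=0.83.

(R \/ Q) = max(0.44, 0.13) = 0.44
~R: Łukasiewicz ¬ gives 1 − 0.44 = 0.56
(P -> P): min(1, 1 − 0.83 + 0.83) = 1
(~R -> (P -> P)): min(1, 1 − 0.56 + 1) = 1
((R \/ Q) -> (~R -> (P -> P))): min(1, 1 − 0.44 + 1) = 1
(((R \/ Q) -> (~R -> (P -> P))) /\ R) = min(1, 0.44) = 0.44
(P -> P): min(1, 1 − 0.83 + 0.83) = 1
(Q -> (P -> P)): min(1, 1 − 0.13 + 1) = 1
(Q -> R): min(1, 1 − 0.13 + 0.44) = 1
~(Q -> R): Łukasiewicz ¬ gives 1 − 1 = 0
((Q -> (P -> P)) -> ~(Q -> R)): min(1, 1 − 1 + 0) = 0
((((R \/ Q) -> (~R -> (P -> P))) /\ R) -> ((Q -> (P -> P)) -> ~(Q -> R))): min(1, 1 − 0.44 + 0) = 0.56
(P -> P): min(1, 1 − 0.83 + 0.83) = 1
(Q -> (P -> P)): min(1, 1 − 0.13 + 1) = 1
(Q -> R): min(1, 1 − 0.13 + 0.44) = 1
~(Q -> R): Łukasiewicz ¬ gives 1 − 1 = 0
((Q -> (P -> P)) -> ~(Q -> R)): min(1, 1 − 1 + 0) = 0
(R \/ Q) = max(0.44, 0.13) = 0.44
~R: Łukasiewicz ¬ gives 1 − 0.44 = 0.56
(P -> P): min(1, 1 − 0.83 + 0.83) = 1
(~R -> (P -> P)): min(1, 1 − 0.56 + 1) = 1
((R \/ Q) -> (~R -> (P -> P))): min(1, 1 − 0.44 + 1) = 1
(((R \/ Q) -> (~R -> (P -> P))) /\ R) = min(1, 0.44) = 0.44
(((Q -> (P -> P)) -> ~(Q -> R)) -> (((R \/ Q) -> (~R -> (P -> P))) /\ R)): min(1, 1 − 0 + 0.44) = 1
(((((R \/ Q) -> (~R -> (P -> P))) /\ R) -> ((Q -> (P -> P)) -> ~(Q -> R))) \/ (((Q -> (P -> P)) -> ~(Q -> R)) -> (((R \/ Q) -> (~R -> (P -> P))) /\ R))) = max(0.56, 1) = 1

1.00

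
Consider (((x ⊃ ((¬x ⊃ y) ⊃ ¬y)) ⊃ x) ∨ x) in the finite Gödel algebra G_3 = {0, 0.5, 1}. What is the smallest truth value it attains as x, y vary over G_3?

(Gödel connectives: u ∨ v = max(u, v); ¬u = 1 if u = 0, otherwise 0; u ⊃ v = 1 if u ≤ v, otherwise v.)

0.00

The minimum is attained at x = 0, y = 0:
  ¬x: Gödel ¬ of 0 = 1 (operand is 0)
  (¬x ⊃ y): 1 > 0, so result = 0
  ¬y: Gödel ¬ of 0 = 1 (operand is 0)
  ((¬x ⊃ y) ⊃ ¬y): 0 ≤ 1, so result = 1
  (x ⊃ ((¬x ⊃ y) ⊃ ¬y)): 0 ≤ 1, so result = 1
  ((x ⊃ ((¬x ⊃ y) ⊃ ¬y)) ⊃ x): 1 > 0, so result = 0
  (((x ⊃ ((¬x ⊃ y) ⊃ ¬y)) ⊃ x) ∨ x) = max(0, 0) = 0
Checking all 9 assignments confirms none give a value below 0.00.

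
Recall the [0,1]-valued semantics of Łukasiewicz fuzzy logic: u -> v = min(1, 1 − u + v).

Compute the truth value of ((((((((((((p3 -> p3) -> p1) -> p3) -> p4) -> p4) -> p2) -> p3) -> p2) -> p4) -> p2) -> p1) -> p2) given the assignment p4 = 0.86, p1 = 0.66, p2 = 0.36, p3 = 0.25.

0.36

(p3 -> p3): min(1, 1 − 0.25 + 0.25) = 1
((p3 -> p3) -> p1): min(1, 1 − 1 + 0.66) = 0.66
(((p3 -> p3) -> p1) -> p3): min(1, 1 − 0.66 + 0.25) = 0.59
((((p3 -> p3) -> p1) -> p3) -> p4): min(1, 1 − 0.59 + 0.86) = 1
(((((p3 -> p3) -> p1) -> p3) -> p4) -> p4): min(1, 1 − 1 + 0.86) = 0.86
((((((p3 -> p3) -> p1) -> p3) -> p4) -> p4) -> p2): min(1, 1 − 0.86 + 0.36) = 0.5
(((((((p3 -> p3) -> p1) -> p3) -> p4) -> p4) -> p2) -> p3): min(1, 1 − 0.5 + 0.25) = 0.75
((((((((p3 -> p3) -> p1) -> p3) -> p4) -> p4) -> p2) -> p3) -> p2): min(1, 1 − 0.75 + 0.36) = 0.61
(((((((((p3 -> p3) -> p1) -> p3) -> p4) -> p4) -> p2) -> p3) -> p2) -> p4): min(1, 1 − 0.61 + 0.86) = 1
((((((((((p3 -> p3) -> p1) -> p3) -> p4) -> p4) -> p2) -> p3) -> p2) -> p4) -> p2): min(1, 1 − 1 + 0.36) = 0.36
(((((((((((p3 -> p3) -> p1) -> p3) -> p4) -> p4) -> p2) -> p3) -> p2) -> p4) -> p2) -> p1): min(1, 1 − 0.36 + 0.66) = 1
((((((((((((p3 -> p3) -> p1) -> p3) -> p4) -> p4) -> p2) -> p3) -> p2) -> p4) -> p2) -> p1) -> p2): min(1, 1 − 1 + 0.36) = 0.36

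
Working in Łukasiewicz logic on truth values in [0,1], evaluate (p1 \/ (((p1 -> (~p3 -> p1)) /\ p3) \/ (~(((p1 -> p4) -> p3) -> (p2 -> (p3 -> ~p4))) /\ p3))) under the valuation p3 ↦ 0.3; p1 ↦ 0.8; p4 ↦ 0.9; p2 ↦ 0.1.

0.80

~p3: Łukasiewicz ¬ gives 1 − 0.3 = 0.7
(~p3 -> p1): min(1, 1 − 0.7 + 0.8) = 1
(p1 -> (~p3 -> p1)): min(1, 1 − 0.8 + 1) = 1
((p1 -> (~p3 -> p1)) /\ p3) = min(1, 0.3) = 0.3
(p1 -> p4): min(1, 1 − 0.8 + 0.9) = 1
((p1 -> p4) -> p3): min(1, 1 − 1 + 0.3) = 0.3
~p4: Łukasiewicz ¬ gives 1 − 0.9 = 0.1
(p3 -> ~p4): min(1, 1 − 0.3 + 0.1) = 0.8
(p2 -> (p3 -> ~p4)): min(1, 1 − 0.1 + 0.8) = 1
(((p1 -> p4) -> p3) -> (p2 -> (p3 -> ~p4))): min(1, 1 − 0.3 + 1) = 1
~(((p1 -> p4) -> p3) -> (p2 -> (p3 -> ~p4))): Łukasiewicz ¬ gives 1 − 1 = 0
(~(((p1 -> p4) -> p3) -> (p2 -> (p3 -> ~p4))) /\ p3) = min(0, 0.3) = 0
(((p1 -> (~p3 -> p1)) /\ p3) \/ (~(((p1 -> p4) -> p3) -> (p2 -> (p3 -> ~p4))) /\ p3)) = max(0.3, 0) = 0.3
(p1 \/ (((p1 -> (~p3 -> p1)) /\ p3) \/ (~(((p1 -> p4) -> p3) -> (p2 -> (p3 -> ~p4))) /\ p3))) = max(0.8, 0.3) = 0.8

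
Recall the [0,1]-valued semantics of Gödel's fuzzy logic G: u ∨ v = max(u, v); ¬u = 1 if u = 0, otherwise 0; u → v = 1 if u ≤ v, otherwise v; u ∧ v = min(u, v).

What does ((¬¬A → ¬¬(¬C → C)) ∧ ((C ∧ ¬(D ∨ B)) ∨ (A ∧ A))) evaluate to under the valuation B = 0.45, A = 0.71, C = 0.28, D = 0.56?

0.71

¬A: Gödel ¬ of 0.71 = 0 (operand ≠ 0)
¬¬A: Gödel ¬ of 0 = 1 (operand is 0)
¬C: Gödel ¬ of 0.28 = 0 (operand ≠ 0)
(¬C → C): 0 ≤ 0.28, so result = 1
¬(¬C → C): Gödel ¬ of 1 = 0 (operand ≠ 0)
¬¬(¬C → C): Gödel ¬ of 0 = 1 (operand is 0)
(¬¬A → ¬¬(¬C → C)): 1 ≤ 1, so result = 1
(D ∨ B) = max(0.56, 0.45) = 0.56
¬(D ∨ B): Gödel ¬ of 0.56 = 0 (operand ≠ 0)
(C ∧ ¬(D ∨ B)) = min(0.28, 0) = 0
(A ∧ A) = min(0.71, 0.71) = 0.71
((C ∧ ¬(D ∨ B)) ∨ (A ∧ A)) = max(0, 0.71) = 0.71
((¬¬A → ¬¬(¬C → C)) ∧ ((C ∧ ¬(D ∨ B)) ∨ (A ∧ A))) = min(1, 0.71) = 0.71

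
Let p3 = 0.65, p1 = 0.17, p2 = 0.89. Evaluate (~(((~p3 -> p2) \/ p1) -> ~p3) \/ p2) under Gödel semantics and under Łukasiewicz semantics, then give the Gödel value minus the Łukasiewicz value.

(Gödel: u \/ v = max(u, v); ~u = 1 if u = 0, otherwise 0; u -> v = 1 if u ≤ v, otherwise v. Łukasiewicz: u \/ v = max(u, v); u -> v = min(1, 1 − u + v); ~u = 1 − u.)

Gödel evaluation:
  ~p3: Gödel ¬ of 0.65 = 0 (operand ≠ 0)
  (~p3 -> p2): 0 ≤ 0.89, so result = 1
  ((~p3 -> p2) \/ p1) = max(1, 0.17) = 1
  ~p3: Gödel ¬ of 0.65 = 0 (operand ≠ 0)
  (((~p3 -> p2) \/ p1) -> ~p3): 1 > 0, so result = 0
  ~(((~p3 -> p2) \/ p1) -> ~p3): Gödel ¬ of 0 = 1 (operand is 0)
  (~(((~p3 -> p2) \/ p1) -> ~p3) \/ p2) = max(1, 0.89) = 1
  Gödel value = 1
Łukasiewicz evaluation:
  ~p3: Łukasiewicz ¬ gives 1 − 0.65 = 0.35
  (~p3 -> p2): min(1, 1 − 0.35 + 0.89) = 1
  ((~p3 -> p2) \/ p1) = max(1, 0.17) = 1
  ~p3: Łukasiewicz ¬ gives 1 − 0.65 = 0.35
  (((~p3 -> p2) \/ p1) -> ~p3): min(1, 1 − 1 + 0.35) = 0.35
  ~(((~p3 -> p2) \/ p1) -> ~p3): Łukasiewicz ¬ gives 1 − 0.35 = 0.65
  (~(((~p3 -> p2) \/ p1) -> ~p3) \/ p2) = max(0.65, 0.89) = 0.89
  Łukasiewicz value = 0.89
Difference: 1 − 0.89 = 0.11

0.11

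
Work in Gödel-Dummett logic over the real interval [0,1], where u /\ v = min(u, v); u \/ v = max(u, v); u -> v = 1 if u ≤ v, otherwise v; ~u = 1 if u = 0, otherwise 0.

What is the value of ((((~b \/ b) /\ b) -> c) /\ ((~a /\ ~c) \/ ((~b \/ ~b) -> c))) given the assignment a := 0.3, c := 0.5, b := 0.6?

0.50

~b: Gödel ¬ of 0.6 = 0 (operand ≠ 0)
(~b \/ b) = max(0, 0.6) = 0.6
((~b \/ b) /\ b) = min(0.6, 0.6) = 0.6
(((~b \/ b) /\ b) -> c): 0.6 > 0.5, so result = 0.5
~a: Gödel ¬ of 0.3 = 0 (operand ≠ 0)
~c: Gödel ¬ of 0.5 = 0 (operand ≠ 0)
(~a /\ ~c) = min(0, 0) = 0
~b: Gödel ¬ of 0.6 = 0 (operand ≠ 0)
~b: Gödel ¬ of 0.6 = 0 (operand ≠ 0)
(~b \/ ~b) = max(0, 0) = 0
((~b \/ ~b) -> c): 0 ≤ 0.5, so result = 1
((~a /\ ~c) \/ ((~b \/ ~b) -> c)) = max(0, 1) = 1
((((~b \/ b) /\ b) -> c) /\ ((~a /\ ~c) \/ ((~b \/ ~b) -> c))) = min(0.5, 1) = 0.5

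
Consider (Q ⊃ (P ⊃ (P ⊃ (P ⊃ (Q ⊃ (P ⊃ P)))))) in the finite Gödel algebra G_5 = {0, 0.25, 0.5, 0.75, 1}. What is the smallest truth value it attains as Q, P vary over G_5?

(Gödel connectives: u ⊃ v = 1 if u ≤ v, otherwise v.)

1.00

Every assignment gives 1. For instance at Q = 0, P = 0:
  (P ⊃ P): 0 ≤ 0, so result = 1
  (Q ⊃ (P ⊃ P)): 0 ≤ 1, so result = 1
  (P ⊃ (Q ⊃ (P ⊃ P))): 0 ≤ 1, so result = 1
  (P ⊃ (P ⊃ (Q ⊃ (P ⊃ P)))): 0 ≤ 1, so result = 1
  (P ⊃ (P ⊃ (P ⊃ (Q ⊃ (P ⊃ P))))): 0 ≤ 1, so result = 1
  (Q ⊃ (P ⊃ (P ⊃ (P ⊃ (Q ⊃ (P ⊃ P)))))): 0 ≤ 1, so result = 1
All 25 assignments give value 1 — the formula is a G_5-tautology.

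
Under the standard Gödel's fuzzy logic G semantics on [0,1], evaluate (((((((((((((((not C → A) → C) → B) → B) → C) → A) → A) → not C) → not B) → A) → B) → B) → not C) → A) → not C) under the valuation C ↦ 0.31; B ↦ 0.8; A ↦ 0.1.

0.00

not C: Gödel ¬ of 0.31 = 0 (operand ≠ 0)
(not C → A): 0 ≤ 0.1, so result = 1
((not C → A) → C): 1 > 0.31, so result = 0.31
(((not C → A) → C) → B): 0.31 ≤ 0.8, so result = 1
((((not C → A) → C) → B) → B): 1 > 0.8, so result = 0.8
(((((not C → A) → C) → B) → B) → C): 0.8 > 0.31, so result = 0.31
((((((not C → A) → C) → B) → B) → C) → A): 0.31 > 0.1, so result = 0.1
(((((((not C → A) → C) → B) → B) → C) → A) → A): 0.1 ≤ 0.1, so result = 1
not C: Gödel ¬ of 0.31 = 0 (operand ≠ 0)
((((((((not C → A) → C) → B) → B) → C) → A) → A) → not C): 1 > 0, so result = 0
not B: Gödel ¬ of 0.8 = 0 (operand ≠ 0)
(((((((((not C → A) → C) → B) → B) → C) → A) → A) → not C) → not B): 0 ≤ 0, so result = 1
((((((((((not C → A) → C) → B) → B) → C) → A) → A) → not C) → not B) → A): 1 > 0.1, so result = 0.1
(((((((((((not C → A) → C) → B) → B) → C) → A) → A) → not C) → not B) → A) → B): 0.1 ≤ 0.8, so result = 1
((((((((((((not C → A) → C) → B) → B) → C) → A) → A) → not C) → not B) → A) → B) → B): 1 > 0.8, so result = 0.8
not C: Gödel ¬ of 0.31 = 0 (operand ≠ 0)
(((((((((((((not C → A) → C) → B) → B) → C) → A) → A) → not C) → not B) → A) → B) → B) → not C): 0.8 > 0, so result = 0
((((((((((((((not C → A) → C) → B) → B) → C) → A) → A) → not C) → not B) → A) → B) → B) → not C) → A): 0 ≤ 0.1, so result = 1
not C: Gödel ¬ of 0.31 = 0 (operand ≠ 0)
(((((((((((((((not C → A) → C) → B) → B) → C) → A) → A) → not C) → not B) → A) → B) → B) → not C) → A) → not C): 1 > 0, so result = 0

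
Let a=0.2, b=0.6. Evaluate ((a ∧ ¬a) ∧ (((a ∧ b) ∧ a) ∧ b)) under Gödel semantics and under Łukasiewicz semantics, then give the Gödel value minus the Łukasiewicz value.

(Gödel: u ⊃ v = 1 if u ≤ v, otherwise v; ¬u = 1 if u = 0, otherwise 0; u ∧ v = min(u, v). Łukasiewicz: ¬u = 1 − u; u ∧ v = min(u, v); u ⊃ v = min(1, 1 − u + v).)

-0.20

Gödel evaluation:
  ¬a: Gödel ¬ of 0.2 = 0 (operand ≠ 0)
  (a ∧ ¬a) = min(0.2, 0) = 0
  (a ∧ b) = min(0.2, 0.6) = 0.2
  ((a ∧ b) ∧ a) = min(0.2, 0.2) = 0.2
  (((a ∧ b) ∧ a) ∧ b) = min(0.2, 0.6) = 0.2
  ((a ∧ ¬a) ∧ (((a ∧ b) ∧ a) ∧ b)) = min(0, 0.2) = 0
  Gödel value = 0
Łukasiewicz evaluation:
  ¬a: Łukasiewicz ¬ gives 1 − 0.2 = 0.8
  (a ∧ ¬a) = min(0.2, 0.8) = 0.2
  (a ∧ b) = min(0.2, 0.6) = 0.2
  ((a ∧ b) ∧ a) = min(0.2, 0.2) = 0.2
  (((a ∧ b) ∧ a) ∧ b) = min(0.2, 0.6) = 0.2
  ((a ∧ ¬a) ∧ (((a ∧ b) ∧ a) ∧ b)) = min(0.2, 0.2) = 0.2
  Łukasiewicz value = 0.2
Difference: 0 − 0.2 = -0.20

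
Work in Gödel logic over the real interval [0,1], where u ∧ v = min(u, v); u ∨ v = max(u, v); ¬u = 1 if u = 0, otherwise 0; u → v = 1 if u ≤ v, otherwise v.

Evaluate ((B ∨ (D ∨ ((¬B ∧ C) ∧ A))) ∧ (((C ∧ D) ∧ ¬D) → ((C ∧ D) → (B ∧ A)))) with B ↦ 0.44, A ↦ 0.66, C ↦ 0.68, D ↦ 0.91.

¬B: Gödel ¬ of 0.44 = 0 (operand ≠ 0)
(¬B ∧ C) = min(0, 0.68) = 0
((¬B ∧ C) ∧ A) = min(0, 0.66) = 0
(D ∨ ((¬B ∧ C) ∧ A)) = max(0.91, 0) = 0.91
(B ∨ (D ∨ ((¬B ∧ C) ∧ A))) = max(0.44, 0.91) = 0.91
(C ∧ D) = min(0.68, 0.91) = 0.68
¬D: Gödel ¬ of 0.91 = 0 (operand ≠ 0)
((C ∧ D) ∧ ¬D) = min(0.68, 0) = 0
(C ∧ D) = min(0.68, 0.91) = 0.68
(B ∧ A) = min(0.44, 0.66) = 0.44
((C ∧ D) → (B ∧ A)): 0.68 > 0.44, so result = 0.44
(((C ∧ D) ∧ ¬D) → ((C ∧ D) → (B ∧ A))): 0 ≤ 0.44, so result = 1
((B ∨ (D ∨ ((¬B ∧ C) ∧ A))) ∧ (((C ∧ D) ∧ ¬D) → ((C ∧ D) → (B ∧ A)))) = min(0.91, 1) = 0.91

0.91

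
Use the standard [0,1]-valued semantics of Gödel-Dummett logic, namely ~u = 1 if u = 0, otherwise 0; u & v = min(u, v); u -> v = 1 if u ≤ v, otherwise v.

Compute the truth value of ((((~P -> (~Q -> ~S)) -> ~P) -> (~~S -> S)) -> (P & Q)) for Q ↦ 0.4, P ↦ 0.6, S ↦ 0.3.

~P: Gödel ¬ of 0.6 = 0 (operand ≠ 0)
~Q: Gödel ¬ of 0.4 = 0 (operand ≠ 0)
~S: Gödel ¬ of 0.3 = 0 (operand ≠ 0)
(~Q -> ~S): 0 ≤ 0, so result = 1
(~P -> (~Q -> ~S)): 0 ≤ 1, so result = 1
~P: Gödel ¬ of 0.6 = 0 (operand ≠ 0)
((~P -> (~Q -> ~S)) -> ~P): 1 > 0, so result = 0
~S: Gödel ¬ of 0.3 = 0 (operand ≠ 0)
~~S: Gödel ¬ of 0 = 1 (operand is 0)
(~~S -> S): 1 > 0.3, so result = 0.3
(((~P -> (~Q -> ~S)) -> ~P) -> (~~S -> S)): 0 ≤ 0.3, so result = 1
(P & Q) = min(0.6, 0.4) = 0.4
((((~P -> (~Q -> ~S)) -> ~P) -> (~~S -> S)) -> (P & Q)): 1 > 0.4, so result = 0.4

0.40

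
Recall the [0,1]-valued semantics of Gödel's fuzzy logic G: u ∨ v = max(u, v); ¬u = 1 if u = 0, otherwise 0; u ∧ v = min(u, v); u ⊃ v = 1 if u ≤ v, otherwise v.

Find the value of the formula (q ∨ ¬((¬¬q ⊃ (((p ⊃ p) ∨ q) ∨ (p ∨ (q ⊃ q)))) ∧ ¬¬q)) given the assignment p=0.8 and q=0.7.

0.70

¬q: Gödel ¬ of 0.7 = 0 (operand ≠ 0)
¬¬q: Gödel ¬ of 0 = 1 (operand is 0)
(p ⊃ p): 0.8 ≤ 0.8, so result = 1
((p ⊃ p) ∨ q) = max(1, 0.7) = 1
(q ⊃ q): 0.7 ≤ 0.7, so result = 1
(p ∨ (q ⊃ q)) = max(0.8, 1) = 1
(((p ⊃ p) ∨ q) ∨ (p ∨ (q ⊃ q))) = max(1, 1) = 1
(¬¬q ⊃ (((p ⊃ p) ∨ q) ∨ (p ∨ (q ⊃ q)))): 1 ≤ 1, so result = 1
¬q: Gödel ¬ of 0.7 = 0 (operand ≠ 0)
¬¬q: Gödel ¬ of 0 = 1 (operand is 0)
((¬¬q ⊃ (((p ⊃ p) ∨ q) ∨ (p ∨ (q ⊃ q)))) ∧ ¬¬q) = min(1, 1) = 1
¬((¬¬q ⊃ (((p ⊃ p) ∨ q) ∨ (p ∨ (q ⊃ q)))) ∧ ¬¬q): Gödel ¬ of 1 = 0 (operand ≠ 0)
(q ∨ ¬((¬¬q ⊃ (((p ⊃ p) ∨ q) ∨ (p ∨ (q ⊃ q)))) ∧ ¬¬q)) = max(0.7, 0) = 0.7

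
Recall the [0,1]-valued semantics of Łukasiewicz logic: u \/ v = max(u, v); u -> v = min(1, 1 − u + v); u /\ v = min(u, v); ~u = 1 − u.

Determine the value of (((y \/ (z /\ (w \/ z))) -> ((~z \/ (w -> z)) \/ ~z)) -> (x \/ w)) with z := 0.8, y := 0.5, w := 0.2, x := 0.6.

0.60

(w \/ z) = max(0.2, 0.8) = 0.8
(z /\ (w \/ z)) = min(0.8, 0.8) = 0.8
(y \/ (z /\ (w \/ z))) = max(0.5, 0.8) = 0.8
~z: Łukasiewicz ¬ gives 1 − 0.8 = 0.2
(w -> z): min(1, 1 − 0.2 + 0.8) = 1
(~z \/ (w -> z)) = max(0.2, 1) = 1
~z: Łukasiewicz ¬ gives 1 − 0.8 = 0.2
((~z \/ (w -> z)) \/ ~z) = max(1, 0.2) = 1
((y \/ (z /\ (w \/ z))) -> ((~z \/ (w -> z)) \/ ~z)): min(1, 1 − 0.8 + 1) = 1
(x \/ w) = max(0.6, 0.2) = 0.6
(((y \/ (z /\ (w \/ z))) -> ((~z \/ (w -> z)) \/ ~z)) -> (x \/ w)): min(1, 1 − 1 + 0.6) = 0.6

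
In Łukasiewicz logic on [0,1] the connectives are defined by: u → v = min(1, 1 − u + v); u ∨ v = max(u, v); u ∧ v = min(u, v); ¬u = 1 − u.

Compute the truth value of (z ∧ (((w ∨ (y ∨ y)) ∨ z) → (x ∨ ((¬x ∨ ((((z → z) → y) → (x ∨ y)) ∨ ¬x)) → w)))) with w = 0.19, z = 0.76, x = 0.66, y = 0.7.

0.76

(y ∨ y) = max(0.7, 0.7) = 0.7
(w ∨ (y ∨ y)) = max(0.19, 0.7) = 0.7
((w ∨ (y ∨ y)) ∨ z) = max(0.7, 0.76) = 0.76
¬x: Łukasiewicz ¬ gives 1 − 0.66 = 0.34
(z → z): min(1, 1 − 0.76 + 0.76) = 1
((z → z) → y): min(1, 1 − 1 + 0.7) = 0.7
(x ∨ y) = max(0.66, 0.7) = 0.7
(((z → z) → y) → (x ∨ y)): min(1, 1 − 0.7 + 0.7) = 1
¬x: Łukasiewicz ¬ gives 1 − 0.66 = 0.34
((((z → z) → y) → (x ∨ y)) ∨ ¬x) = max(1, 0.34) = 1
(¬x ∨ ((((z → z) → y) → (x ∨ y)) ∨ ¬x)) = max(0.34, 1) = 1
((¬x ∨ ((((z → z) → y) → (x ∨ y)) ∨ ¬x)) → w): min(1, 1 − 1 + 0.19) = 0.19
(x ∨ ((¬x ∨ ((((z → z) → y) → (x ∨ y)) ∨ ¬x)) → w)) = max(0.66, 0.19) = 0.66
(((w ∨ (y ∨ y)) ∨ z) → (x ∨ ((¬x ∨ ((((z → z) → y) → (x ∨ y)) ∨ ¬x)) → w))): min(1, 1 − 0.76 + 0.66) = 0.9
(z ∧ (((w ∨ (y ∨ y)) ∨ z) → (x ∨ ((¬x ∨ ((((z → z) → y) → (x ∨ y)) ∨ ¬x)) → w)))) = min(0.76, 0.9) = 0.76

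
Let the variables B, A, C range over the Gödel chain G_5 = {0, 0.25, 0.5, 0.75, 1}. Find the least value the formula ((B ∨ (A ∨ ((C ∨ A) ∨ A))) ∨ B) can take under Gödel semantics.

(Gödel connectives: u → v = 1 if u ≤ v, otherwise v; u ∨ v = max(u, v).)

0.00

The minimum is attained at B = 0, A = 0, C = 0:
  (C ∨ A) = max(0, 0) = 0
  ((C ∨ A) ∨ A) = max(0, 0) = 0
  (A ∨ ((C ∨ A) ∨ A)) = max(0, 0) = 0
  (B ∨ (A ∨ ((C ∨ A) ∨ A))) = max(0, 0) = 0
  ((B ∨ (A ∨ ((C ∨ A) ∨ A))) ∨ B) = max(0, 0) = 0
Checking all 125 assignments confirms none give a value below 0.00.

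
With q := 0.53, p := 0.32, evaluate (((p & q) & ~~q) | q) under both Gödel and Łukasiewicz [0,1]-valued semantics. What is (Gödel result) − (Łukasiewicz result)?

Gödel evaluation:
  (p & q) = min(0.32, 0.53) = 0.32
  ~q: Gödel ¬ of 0.53 = 0 (operand ≠ 0)
  ~~q: Gödel ¬ of 0 = 1 (operand is 0)
  ((p & q) & ~~q) = min(0.32, 1) = 0.32
  (((p & q) & ~~q) | q) = max(0.32, 0.53) = 0.53
  Gödel value = 0.53
Łukasiewicz evaluation:
  (p & q) = min(0.32, 0.53) = 0.32
  ~q: Łukasiewicz ¬ gives 1 − 0.53 = 0.47
  ~~q: Łukasiewicz ¬ gives 1 − 0.47 = 0.53
  ((p & q) & ~~q) = min(0.32, 0.53) = 0.32
  (((p & q) & ~~q) | q) = max(0.32, 0.53) = 0.53
  Łukasiewicz value = 0.53
Difference: 0.53 − 0.53 = 0.00

0.00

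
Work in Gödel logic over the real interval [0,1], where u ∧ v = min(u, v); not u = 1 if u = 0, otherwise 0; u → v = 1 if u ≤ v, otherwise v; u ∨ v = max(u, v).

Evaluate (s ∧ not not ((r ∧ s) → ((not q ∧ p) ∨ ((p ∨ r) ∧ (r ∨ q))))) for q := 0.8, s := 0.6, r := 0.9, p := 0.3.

0.60

(r ∧ s) = min(0.9, 0.6) = 0.6
not q: Gödel ¬ of 0.8 = 0 (operand ≠ 0)
(not q ∧ p) = min(0, 0.3) = 0
(p ∨ r) = max(0.3, 0.9) = 0.9
(r ∨ q) = max(0.9, 0.8) = 0.9
((p ∨ r) ∧ (r ∨ q)) = min(0.9, 0.9) = 0.9
((not q ∧ p) ∨ ((p ∨ r) ∧ (r ∨ q))) = max(0, 0.9) = 0.9
((r ∧ s) → ((not q ∧ p) ∨ ((p ∨ r) ∧ (r ∨ q)))): 0.6 ≤ 0.9, so result = 1
not ((r ∧ s) → ((not q ∧ p) ∨ ((p ∨ r) ∧ (r ∨ q)))): Gödel ¬ of 1 = 0 (operand ≠ 0)
not not ((r ∧ s) → ((not q ∧ p) ∨ ((p ∨ r) ∧ (r ∨ q)))): Gödel ¬ of 0 = 1 (operand is 0)
(s ∧ not not ((r ∧ s) → ((not q ∧ p) ∨ ((p ∨ r) ∧ (r ∨ q))))) = min(0.6, 1) = 0.6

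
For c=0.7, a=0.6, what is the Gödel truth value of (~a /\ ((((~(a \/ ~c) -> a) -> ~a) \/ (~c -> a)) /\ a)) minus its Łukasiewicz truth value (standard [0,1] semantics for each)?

-0.40

Gödel evaluation:
  ~a: Gödel ¬ of 0.6 = 0 (operand ≠ 0)
  ~c: Gödel ¬ of 0.7 = 0 (operand ≠ 0)
  (a \/ ~c) = max(0.6, 0) = 0.6
  ~(a \/ ~c): Gödel ¬ of 0.6 = 0 (operand ≠ 0)
  (~(a \/ ~c) -> a): 0 ≤ 0.6, so result = 1
  ~a: Gödel ¬ of 0.6 = 0 (operand ≠ 0)
  ((~(a \/ ~c) -> a) -> ~a): 1 > 0, so result = 0
  ~c: Gödel ¬ of 0.7 = 0 (operand ≠ 0)
  (~c -> a): 0 ≤ 0.6, so result = 1
  (((~(a \/ ~c) -> a) -> ~a) \/ (~c -> a)) = max(0, 1) = 1
  ((((~(a \/ ~c) -> a) -> ~a) \/ (~c -> a)) /\ a) = min(1, 0.6) = 0.6
  (~a /\ ((((~(a \/ ~c) -> a) -> ~a) \/ (~c -> a)) /\ a)) = min(0, 0.6) = 0
  Gödel value = 0
Łukasiewicz evaluation:
  ~a: Łukasiewicz ¬ gives 1 − 0.6 = 0.4
  ~c: Łukasiewicz ¬ gives 1 − 0.7 = 0.3
  (a \/ ~c) = max(0.6, 0.3) = 0.6
  ~(a \/ ~c): Łukasiewicz ¬ gives 1 − 0.6 = 0.4
  (~(a \/ ~c) -> a): min(1, 1 − 0.4 + 0.6) = 1
  ~a: Łukasiewicz ¬ gives 1 − 0.6 = 0.4
  ((~(a \/ ~c) -> a) -> ~a): min(1, 1 − 1 + 0.4) = 0.4
  ~c: Łukasiewicz ¬ gives 1 − 0.7 = 0.3
  (~c -> a): min(1, 1 − 0.3 + 0.6) = 1
  (((~(a \/ ~c) -> a) -> ~a) \/ (~c -> a)) = max(0.4, 1) = 1
  ((((~(a \/ ~c) -> a) -> ~a) \/ (~c -> a)) /\ a) = min(1, 0.6) = 0.6
  (~a /\ ((((~(a \/ ~c) -> a) -> ~a) \/ (~c -> a)) /\ a)) = min(0.4, 0.6) = 0.4
  Łukasiewicz value = 0.4
Difference: 0 − 0.4 = -0.40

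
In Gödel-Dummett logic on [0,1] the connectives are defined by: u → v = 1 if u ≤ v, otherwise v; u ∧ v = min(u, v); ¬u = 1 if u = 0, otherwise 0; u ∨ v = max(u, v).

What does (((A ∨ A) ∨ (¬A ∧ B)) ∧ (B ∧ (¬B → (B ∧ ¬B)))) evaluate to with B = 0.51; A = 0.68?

0.51

(A ∨ A) = max(0.68, 0.68) = 0.68
¬A: Gödel ¬ of 0.68 = 0 (operand ≠ 0)
(¬A ∧ B) = min(0, 0.51) = 0
((A ∨ A) ∨ (¬A ∧ B)) = max(0.68, 0) = 0.68
¬B: Gödel ¬ of 0.51 = 0 (operand ≠ 0)
¬B: Gödel ¬ of 0.51 = 0 (operand ≠ 0)
(B ∧ ¬B) = min(0.51, 0) = 0
(¬B → (B ∧ ¬B)): 0 ≤ 0, so result = 1
(B ∧ (¬B → (B ∧ ¬B))) = min(0.51, 1) = 0.51
(((A ∨ A) ∨ (¬A ∧ B)) ∧ (B ∧ (¬B → (B ∧ ¬B)))) = min(0.68, 0.51) = 0.51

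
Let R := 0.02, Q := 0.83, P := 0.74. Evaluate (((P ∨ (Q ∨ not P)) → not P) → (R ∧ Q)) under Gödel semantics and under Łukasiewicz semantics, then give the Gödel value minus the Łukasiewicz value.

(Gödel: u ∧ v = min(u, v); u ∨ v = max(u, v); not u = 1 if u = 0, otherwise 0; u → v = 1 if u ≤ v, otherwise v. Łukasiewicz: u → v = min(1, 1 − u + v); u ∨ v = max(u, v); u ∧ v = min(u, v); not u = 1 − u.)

Gödel evaluation:
  not P: Gödel ¬ of 0.74 = 0 (operand ≠ 0)
  (Q ∨ not P) = max(0.83, 0) = 0.83
  (P ∨ (Q ∨ not P)) = max(0.74, 0.83) = 0.83
  not P: Gödel ¬ of 0.74 = 0 (operand ≠ 0)
  ((P ∨ (Q ∨ not P)) → not P): 0.83 > 0, so result = 0
  (R ∧ Q) = min(0.02, 0.83) = 0.02
  (((P ∨ (Q ∨ not P)) → not P) → (R ∧ Q)): 0 ≤ 0.02, so result = 1
  Gödel value = 1
Łukasiewicz evaluation:
  not P: Łukasiewicz ¬ gives 1 − 0.74 = 0.26
  (Q ∨ not P) = max(0.83, 0.26) = 0.83
  (P ∨ (Q ∨ not P)) = max(0.74, 0.83) = 0.83
  not P: Łukasiewicz ¬ gives 1 − 0.74 = 0.26
  ((P ∨ (Q ∨ not P)) → not P): min(1, 1 − 0.83 + 0.26) = 0.43
  (R ∧ Q) = min(0.02, 0.83) = 0.02
  (((P ∨ (Q ∨ not P)) → not P) → (R ∧ Q)): min(1, 1 − 0.43 + 0.02) = 0.59
  Łukasiewicz value = 0.59
Difference: 1 − 0.59 = 0.41

0.41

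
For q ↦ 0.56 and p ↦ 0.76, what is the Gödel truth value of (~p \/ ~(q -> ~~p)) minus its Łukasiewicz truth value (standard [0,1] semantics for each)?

Gödel evaluation:
  ~p: Gödel ¬ of 0.76 = 0 (operand ≠ 0)
  ~p: Gödel ¬ of 0.76 = 0 (operand ≠ 0)
  ~~p: Gödel ¬ of 0 = 1 (operand is 0)
  (q -> ~~p): 0.56 ≤ 1, so result = 1
  ~(q -> ~~p): Gödel ¬ of 1 = 0 (operand ≠ 0)
  (~p \/ ~(q -> ~~p)) = max(0, 0) = 0
  Gödel value = 0
Łukasiewicz evaluation:
  ~p: Łukasiewicz ¬ gives 1 − 0.76 = 0.24
  ~p: Łukasiewicz ¬ gives 1 − 0.76 = 0.24
  ~~p: Łukasiewicz ¬ gives 1 − 0.24 = 0.76
  (q -> ~~p): min(1, 1 − 0.56 + 0.76) = 1
  ~(q -> ~~p): Łukasiewicz ¬ gives 1 − 1 = 0
  (~p \/ ~(q -> ~~p)) = max(0.24, 0) = 0.24
  Łukasiewicz value = 0.24
Difference: 0 − 0.24 = -0.24

-0.24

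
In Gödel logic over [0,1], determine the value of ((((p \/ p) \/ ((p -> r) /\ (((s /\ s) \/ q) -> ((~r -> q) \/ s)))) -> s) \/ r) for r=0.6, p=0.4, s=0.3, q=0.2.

(p \/ p) = max(0.4, 0.4) = 0.4
(p -> r): 0.4 ≤ 0.6, so result = 1
(s /\ s) = min(0.3, 0.3) = 0.3
((s /\ s) \/ q) = max(0.3, 0.2) = 0.3
~r: Gödel ¬ of 0.6 = 0 (operand ≠ 0)
(~r -> q): 0 ≤ 0.2, so result = 1
((~r -> q) \/ s) = max(1, 0.3) = 1
(((s /\ s) \/ q) -> ((~r -> q) \/ s)): 0.3 ≤ 1, so result = 1
((p -> r) /\ (((s /\ s) \/ q) -> ((~r -> q) \/ s))) = min(1, 1) = 1
((p \/ p) \/ ((p -> r) /\ (((s /\ s) \/ q) -> ((~r -> q) \/ s)))) = max(0.4, 1) = 1
(((p \/ p) \/ ((p -> r) /\ (((s /\ s) \/ q) -> ((~r -> q) \/ s)))) -> s): 1 > 0.3, so result = 0.3
((((p \/ p) \/ ((p -> r) /\ (((s /\ s) \/ q) -> ((~r -> q) \/ s)))) -> s) \/ r) = max(0.3, 0.6) = 0.6

0.60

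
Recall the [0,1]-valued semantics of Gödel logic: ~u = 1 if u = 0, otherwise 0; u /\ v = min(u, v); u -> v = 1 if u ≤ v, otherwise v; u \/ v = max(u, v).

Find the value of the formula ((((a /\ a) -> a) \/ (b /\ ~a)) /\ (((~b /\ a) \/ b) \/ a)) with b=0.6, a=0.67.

(a /\ a) = min(0.67, 0.67) = 0.67
((a /\ a) -> a): 0.67 ≤ 0.67, so result = 1
~a: Gödel ¬ of 0.67 = 0 (operand ≠ 0)
(b /\ ~a) = min(0.6, 0) = 0
(((a /\ a) -> a) \/ (b /\ ~a)) = max(1, 0) = 1
~b: Gödel ¬ of 0.6 = 0 (operand ≠ 0)
(~b /\ a) = min(0, 0.67) = 0
((~b /\ a) \/ b) = max(0, 0.6) = 0.6
(((~b /\ a) \/ b) \/ a) = max(0.6, 0.67) = 0.67
((((a /\ a) -> a) \/ (b /\ ~a)) /\ (((~b /\ a) \/ b) \/ a)) = min(1, 0.67) = 0.67

0.67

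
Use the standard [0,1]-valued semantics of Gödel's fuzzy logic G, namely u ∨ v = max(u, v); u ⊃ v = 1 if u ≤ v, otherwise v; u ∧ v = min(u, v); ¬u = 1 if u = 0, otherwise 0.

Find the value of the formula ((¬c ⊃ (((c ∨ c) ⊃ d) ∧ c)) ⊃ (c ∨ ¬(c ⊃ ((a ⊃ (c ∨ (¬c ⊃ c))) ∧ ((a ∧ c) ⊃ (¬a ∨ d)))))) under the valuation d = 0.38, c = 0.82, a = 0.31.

¬c: Gödel ¬ of 0.82 = 0 (operand ≠ 0)
(c ∨ c) = max(0.82, 0.82) = 0.82
((c ∨ c) ⊃ d): 0.82 > 0.38, so result = 0.38
(((c ∨ c) ⊃ d) ∧ c) = min(0.38, 0.82) = 0.38
(¬c ⊃ (((c ∨ c) ⊃ d) ∧ c)): 0 ≤ 0.38, so result = 1
¬c: Gödel ¬ of 0.82 = 0 (operand ≠ 0)
(¬c ⊃ c): 0 ≤ 0.82, so result = 1
(c ∨ (¬c ⊃ c)) = max(0.82, 1) = 1
(a ⊃ (c ∨ (¬c ⊃ c))): 0.31 ≤ 1, so result = 1
(a ∧ c) = min(0.31, 0.82) = 0.31
¬a: Gödel ¬ of 0.31 = 0 (operand ≠ 0)
(¬a ∨ d) = max(0, 0.38) = 0.38
((a ∧ c) ⊃ (¬a ∨ d)): 0.31 ≤ 0.38, so result = 1
((a ⊃ (c ∨ (¬c ⊃ c))) ∧ ((a ∧ c) ⊃ (¬a ∨ d))) = min(1, 1) = 1
(c ⊃ ((a ⊃ (c ∨ (¬c ⊃ c))) ∧ ((a ∧ c) ⊃ (¬a ∨ d)))): 0.82 ≤ 1, so result = 1
¬(c ⊃ ((a ⊃ (c ∨ (¬c ⊃ c))) ∧ ((a ∧ c) ⊃ (¬a ∨ d)))): Gödel ¬ of 1 = 0 (operand ≠ 0)
(c ∨ ¬(c ⊃ ((a ⊃ (c ∨ (¬c ⊃ c))) ∧ ((a ∧ c) ⊃ (¬a ∨ d))))) = max(0.82, 0) = 0.82
((¬c ⊃ (((c ∨ c) ⊃ d) ∧ c)) ⊃ (c ∨ ¬(c ⊃ ((a ⊃ (c ∨ (¬c ⊃ c))) ∧ ((a ∧ c) ⊃ (¬a ∨ d)))))): 1 > 0.82, so result = 0.82

0.82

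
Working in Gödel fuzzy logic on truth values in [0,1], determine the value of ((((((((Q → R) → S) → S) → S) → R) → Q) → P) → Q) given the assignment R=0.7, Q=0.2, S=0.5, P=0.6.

(Q → R): 0.2 ≤ 0.7, so result = 1
((Q → R) → S): 1 > 0.5, so result = 0.5
(((Q → R) → S) → S): 0.5 ≤ 0.5, so result = 1
((((Q → R) → S) → S) → S): 1 > 0.5, so result = 0.5
(((((Q → R) → S) → S) → S) → R): 0.5 ≤ 0.7, so result = 1
((((((Q → R) → S) → S) → S) → R) → Q): 1 > 0.2, so result = 0.2
(((((((Q → R) → S) → S) → S) → R) → Q) → P): 0.2 ≤ 0.6, so result = 1
((((((((Q → R) → S) → S) → S) → R) → Q) → P) → Q): 1 > 0.2, so result = 0.2

0.20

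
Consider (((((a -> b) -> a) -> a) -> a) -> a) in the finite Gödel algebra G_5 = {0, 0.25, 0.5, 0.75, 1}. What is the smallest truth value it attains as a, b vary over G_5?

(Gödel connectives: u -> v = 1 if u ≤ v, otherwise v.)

The minimum is attained at a = 0.25, b = 0:
  (a -> b): 0.25 > 0, so result = 0
  ((a -> b) -> a): 0 ≤ 0.25, so result = 1
  (((a -> b) -> a) -> a): 1 > 0.25, so result = 0.25
  ((((a -> b) -> a) -> a) -> a): 0.25 ≤ 0.25, so result = 1
  (((((a -> b) -> a) -> a) -> a) -> a): 1 > 0.25, so result = 0.25
Checking all 25 assignments confirms none give a value below 0.25.

0.25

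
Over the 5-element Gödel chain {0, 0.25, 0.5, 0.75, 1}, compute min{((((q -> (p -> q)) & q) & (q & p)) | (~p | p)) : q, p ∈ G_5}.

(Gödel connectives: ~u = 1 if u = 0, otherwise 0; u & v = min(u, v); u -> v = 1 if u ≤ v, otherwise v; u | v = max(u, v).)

The minimum is attained at q = 0, p = 0.25:
  (p -> q): 0.25 > 0, so result = 0
  (q -> (p -> q)): 0 ≤ 0, so result = 1
  ((q -> (p -> q)) & q) = min(1, 0) = 0
  (q & p) = min(0, 0.25) = 0
  (((q -> (p -> q)) & q) & (q & p)) = min(0, 0) = 0
  ~p: Gödel ¬ of 0.25 = 0 (operand ≠ 0)
  (~p | p) = max(0, 0.25) = 0.25
  ((((q -> (p -> q)) & q) & (q & p)) | (~p | p)) = max(0, 0.25) = 0.25
Checking all 25 assignments confirms none give a value below 0.25.

0.25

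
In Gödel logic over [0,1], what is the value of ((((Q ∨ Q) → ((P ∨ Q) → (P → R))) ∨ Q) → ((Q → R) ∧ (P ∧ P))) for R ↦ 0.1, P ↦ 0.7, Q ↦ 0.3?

(Q ∨ Q) = max(0.3, 0.3) = 0.3
(P ∨ Q) = max(0.7, 0.3) = 0.7
(P → R): 0.7 > 0.1, so result = 0.1
((P ∨ Q) → (P → R)): 0.7 > 0.1, so result = 0.1
((Q ∨ Q) → ((P ∨ Q) → (P → R))): 0.3 > 0.1, so result = 0.1
(((Q ∨ Q) → ((P ∨ Q) → (P → R))) ∨ Q) = max(0.1, 0.3) = 0.3
(Q → R): 0.3 > 0.1, so result = 0.1
(P ∧ P) = min(0.7, 0.7) = 0.7
((Q → R) ∧ (P ∧ P)) = min(0.1, 0.7) = 0.1
((((Q ∨ Q) → ((P ∨ Q) → (P → R))) ∨ Q) → ((Q → R) ∧ (P ∧ P))): 0.3 > 0.1, so result = 0.1

0.10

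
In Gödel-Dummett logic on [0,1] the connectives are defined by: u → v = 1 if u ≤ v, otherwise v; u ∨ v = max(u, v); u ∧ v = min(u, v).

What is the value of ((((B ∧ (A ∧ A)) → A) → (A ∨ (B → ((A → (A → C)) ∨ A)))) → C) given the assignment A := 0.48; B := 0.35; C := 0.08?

(A ∧ A) = min(0.48, 0.48) = 0.48
(B ∧ (A ∧ A)) = min(0.35, 0.48) = 0.35
((B ∧ (A ∧ A)) → A): 0.35 ≤ 0.48, so result = 1
(A → C): 0.48 > 0.08, so result = 0.08
(A → (A → C)): 0.48 > 0.08, so result = 0.08
((A → (A → C)) ∨ A) = max(0.08, 0.48) = 0.48
(B → ((A → (A → C)) ∨ A)): 0.35 ≤ 0.48, so result = 1
(A ∨ (B → ((A → (A → C)) ∨ A))) = max(0.48, 1) = 1
(((B ∧ (A ∧ A)) → A) → (A ∨ (B → ((A → (A → C)) ∨ A)))): 1 ≤ 1, so result = 1
((((B ∧ (A ∧ A)) → A) → (A ∨ (B → ((A → (A → C)) ∨ A)))) → C): 1 > 0.08, so result = 0.08

0.08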